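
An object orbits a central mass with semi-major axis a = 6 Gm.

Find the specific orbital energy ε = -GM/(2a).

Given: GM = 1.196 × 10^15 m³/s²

Convert to SI: a = 6 Gm = 6e+09 m.
ε = −GM / (2a).
ε = −1.196e+15 / (2 · 6e+09) J/kg ≈ -9.967e+04 J/kg = -99.67 kJ/kg.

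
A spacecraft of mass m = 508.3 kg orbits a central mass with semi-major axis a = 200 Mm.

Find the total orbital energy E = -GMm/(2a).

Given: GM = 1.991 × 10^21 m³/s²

Convert to SI: a = 200 Mm = 2e+08 m.
E = −GMm / (2a).
E = −1.991e+21 · 508.3 / (2 · 2e+08) J ≈ -2.53e+15 J = -2.53 PJ.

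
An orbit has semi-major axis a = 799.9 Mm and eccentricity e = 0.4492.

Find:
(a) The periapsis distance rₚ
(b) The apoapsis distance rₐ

Convert to SI: a = 799.9 Mm = 7.999e+08 m.
(a) rₚ = a(1 − e) = 7.999e+08 · (1 − 0.4492) = 7.999e+08 · 0.5508 ≈ 4.406e+08 m = 440.6 Mm.
(b) rₐ = a(1 + e) = 7.999e+08 · (1 + 0.4492) = 7.999e+08 · 1.4492 ≈ 1.159e+09 m = 1.159 Gm.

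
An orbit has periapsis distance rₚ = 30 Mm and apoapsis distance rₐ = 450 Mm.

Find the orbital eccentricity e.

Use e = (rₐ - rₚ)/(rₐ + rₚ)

Convert to SI: rₚ = 30 Mm = 3e+07 m; rₐ = 450 Mm = 4.5e+08 m.
e = (rₐ − rₚ) / (rₐ + rₚ).
e = (4.5e+08 − 3e+07) / (4.5e+08 + 3e+07) = 4.2e+08 / 4.8e+08 ≈ 0.875.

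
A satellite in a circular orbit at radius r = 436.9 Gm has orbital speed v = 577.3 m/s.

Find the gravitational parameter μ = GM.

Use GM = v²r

Convert to SI: r = 436.9 Gm = 4.369e+11 m.
For a circular orbit v² = GM/r, so GM = v² · r.
GM = (577.3)² · 4.369e+11 m³/s² ≈ 1.456e+17 m³/s² = 1.456 × 10^17 m³/s².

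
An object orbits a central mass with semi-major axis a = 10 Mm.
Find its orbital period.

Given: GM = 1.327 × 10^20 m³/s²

Convert to SI: a = 10 Mm = 1e+07 m.
Kepler's third law: T = 2π √(a³ / GM).
Substituting a = 1e+07 m and GM = 1.327e+20 m³/s²:
T = 2π √((1e+07)³ / 1.327e+20) s
T ≈ 17.25 s = 17.25 seconds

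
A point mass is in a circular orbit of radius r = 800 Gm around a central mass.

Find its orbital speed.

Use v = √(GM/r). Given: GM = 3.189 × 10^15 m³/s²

Convert to SI: r = 800 Gm = 8e+11 m.
For a circular orbit, gravity supplies the centripetal force, so v = √(GM / r).
v = √(3.189e+15 / 8e+11) m/s ≈ 63.14 m/s = 63.14 m/s.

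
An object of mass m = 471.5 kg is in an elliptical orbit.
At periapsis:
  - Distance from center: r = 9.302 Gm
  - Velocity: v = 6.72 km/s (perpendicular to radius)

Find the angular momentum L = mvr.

Convert to SI: r = 9.302 Gm = 9.302e+09 m; v = 6.72 km/s = 6720 m/s.
Since v is perpendicular to r, L = m · v · r.
L = 471.5 · 6720 · 9.302e+09 kg·m²/s ≈ 2.947e+16 kg·m²/s.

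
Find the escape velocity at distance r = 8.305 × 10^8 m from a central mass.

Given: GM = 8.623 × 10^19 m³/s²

Escape velocity comes from setting total energy to zero: ½v² − GM/r = 0 ⇒ v_esc = √(2GM / r).
v_esc = √(2 · 8.623e+19 / 8.305e+08) m/s ≈ 4.557e+05 m/s = 455.7 km/s.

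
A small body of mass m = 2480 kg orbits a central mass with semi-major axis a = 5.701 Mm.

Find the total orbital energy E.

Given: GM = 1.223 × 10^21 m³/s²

Convert to SI: a = 5.701 Mm = 5.701e+06 m.
E = −GMm / (2a).
E = −1.223e+21 · 2480 / (2 · 5.701e+06) J ≈ -2.66e+17 J = -266 PJ.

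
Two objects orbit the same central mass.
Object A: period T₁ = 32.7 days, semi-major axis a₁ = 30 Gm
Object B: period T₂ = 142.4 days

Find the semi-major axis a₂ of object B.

Convert to SI: T₁ = 32.7 days = 2.82528e+06 s; a₁ = 30 Gm = 3e+10 m; T₂ = 142.4 days = 1.23034e+07 s.
Kepler's third law: (T₁/T₂)² = (a₁/a₂)³ ⇒ a₂ = a₁ · (T₂/T₁)^(2/3).
T₂/T₁ = 1.23034e+07 / 2.82528e+06 = 4.35474.
a₂ = 3e+10 · (4.35474)^(2/3) m ≈ 8e+10 m = 80 Gm.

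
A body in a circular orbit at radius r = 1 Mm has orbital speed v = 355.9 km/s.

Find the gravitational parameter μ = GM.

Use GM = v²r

Convert to SI: r = 1 Mm = 1e+06 m; v = 355.9 km/s = 355900 m/s.
For a circular orbit v² = GM/r, so GM = v² · r.
GM = (355900)² · 1e+06 m³/s² ≈ 1.267e+17 m³/s² = 1.267 × 10^17 m³/s².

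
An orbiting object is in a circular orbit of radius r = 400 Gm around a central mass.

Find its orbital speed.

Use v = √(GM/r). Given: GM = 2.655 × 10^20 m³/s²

Convert to SI: r = 400 Gm = 4e+11 m.
For a circular orbit, gravity supplies the centripetal force, so v = √(GM / r).
v = √(2.655e+20 / 4e+11) m/s ≈ 2.576e+04 m/s = 25.76 km/s.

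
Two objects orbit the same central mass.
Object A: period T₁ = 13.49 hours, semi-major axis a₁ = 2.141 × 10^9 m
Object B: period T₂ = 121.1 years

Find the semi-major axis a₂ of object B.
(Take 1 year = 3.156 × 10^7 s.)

Convert to SI: T₁ = 13.49 hours = 48564 s; T₂ = 121.1 years = 3.82192e+09 s.
Kepler's third law: (T₁/T₂)² = (a₁/a₂)³ ⇒ a₂ = a₁ · (T₂/T₁)^(2/3).
T₂/T₁ = 3.82192e+09 / 48564 = 78698.5.
a₂ = 2.141e+09 · (78698.5)^(2/3) m ≈ 3.932e+12 m = 3.932 × 10^12 m.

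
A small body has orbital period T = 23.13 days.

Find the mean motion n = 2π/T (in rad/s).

Convert to SI: T = 23.13 days = 1.99843e+06 s.
n = 2π / T.
n = 2π / 1.99843e+06 s ≈ 3.144e-06 rad/s.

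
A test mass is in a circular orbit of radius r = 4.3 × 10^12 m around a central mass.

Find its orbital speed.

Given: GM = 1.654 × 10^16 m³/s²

For a circular orbit, gravity supplies the centripetal force, so v = √(GM / r).
v = √(1.654e+16 / 4.3e+12) m/s ≈ 62.02 m/s = 62.02 m/s.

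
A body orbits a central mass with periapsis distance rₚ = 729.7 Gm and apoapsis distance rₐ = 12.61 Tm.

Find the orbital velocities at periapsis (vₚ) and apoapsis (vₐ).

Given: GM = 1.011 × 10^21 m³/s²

Convert to SI: rₚ = 729.7 Gm = 7.297e+11 m; rₐ = 12.61 Tm = 1.261e+13 m.
Use the vis-viva equation v² = GM(2/r − 1/a) with a = (rₚ + rₐ)/2 = (7.297e+11 + 1.261e+13)/2 = 6.66985e+12 m.
vₚ = √(GM · (2/rₚ − 1/a)) = √(1.011e+21 · (2/7.297e+11 − 1/6.66985e+12)) m/s ≈ 5.118e+04 m/s = 51.18 km/s.
vₐ = √(GM · (2/rₐ − 1/a)) = √(1.011e+21 · (2/1.261e+13 − 1/6.66985e+12)) m/s ≈ 2962 m/s = 2.962 km/s.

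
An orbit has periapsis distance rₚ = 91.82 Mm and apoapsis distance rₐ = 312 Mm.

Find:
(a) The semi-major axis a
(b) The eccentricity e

Convert to SI: rₚ = 91.82 Mm = 9.182e+07 m; rₐ = 312 Mm = 3.12e+08 m.
(a) a = (rₚ + rₐ) / 2 = (9.182e+07 + 3.12e+08) / 2 ≈ 2.019e+08 m = 201.9 Mm.
(b) e = (rₐ − rₚ) / (rₐ + rₚ) = (3.12e+08 − 9.182e+07) / (3.12e+08 + 9.182e+07) ≈ 0.5452.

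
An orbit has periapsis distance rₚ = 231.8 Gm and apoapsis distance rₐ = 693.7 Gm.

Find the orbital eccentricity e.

Convert to SI: rₚ = 231.8 Gm = 2.318e+11 m; rₐ = 693.7 Gm = 6.937e+11 m.
e = (rₐ − rₚ) / (rₐ + rₚ).
e = (6.937e+11 − 2.318e+11) / (6.937e+11 + 2.318e+11) = 4.619e+11 / 9.255e+11 ≈ 0.4991.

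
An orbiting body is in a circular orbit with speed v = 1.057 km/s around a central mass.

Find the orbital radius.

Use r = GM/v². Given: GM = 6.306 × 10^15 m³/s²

Convert to SI: v = 1.057 km/s = 1057 m/s.
For a circular orbit, v² = GM / r, so r = GM / v².
r = 6.306e+15 / (1057)² m ≈ 5.644e+09 m = 5.644 Gm.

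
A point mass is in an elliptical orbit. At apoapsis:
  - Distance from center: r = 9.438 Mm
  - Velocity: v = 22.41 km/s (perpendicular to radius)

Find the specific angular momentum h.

Convert to SI: r = 9.438 Mm = 9.438e+06 m; v = 22.41 km/s = 22410 m/s.
With v perpendicular to r, h = r · v.
h = 9.438e+06 · 22410 m²/s ≈ 2.115e+11 m²/s.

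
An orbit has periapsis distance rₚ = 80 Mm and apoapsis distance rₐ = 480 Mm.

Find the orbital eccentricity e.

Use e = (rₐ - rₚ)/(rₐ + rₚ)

Convert to SI: rₚ = 80 Mm = 8e+07 m; rₐ = 480 Mm = 4.8e+08 m.
e = (rₐ − rₚ) / (rₐ + rₚ).
e = (4.8e+08 − 8e+07) / (4.8e+08 + 8e+07) = 4e+08 / 5.6e+08 ≈ 0.7143.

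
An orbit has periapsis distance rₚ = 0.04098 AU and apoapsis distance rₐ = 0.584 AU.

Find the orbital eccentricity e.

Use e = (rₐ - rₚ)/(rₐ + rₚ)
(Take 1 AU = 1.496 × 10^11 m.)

Convert to SI: rₚ = 0.04098 AU = 6.13061e+09 m; rₐ = 0.584 AU = 8.73664e+10 m.
e = (rₐ − rₚ) / (rₐ + rₚ).
e = (8.73664e+10 − 6.13061e+09) / (8.73664e+10 + 6.13061e+09) = 8.12358e+10 / 9.3497e+10 ≈ 0.8689.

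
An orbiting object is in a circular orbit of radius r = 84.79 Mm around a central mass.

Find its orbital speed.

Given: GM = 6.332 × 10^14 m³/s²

Convert to SI: r = 84.79 Mm = 8.479e+07 m.
For a circular orbit, gravity supplies the centripetal force, so v = √(GM / r).
v = √(6.332e+14 / 8.479e+07) m/s ≈ 2733 m/s = 2.733 km/s.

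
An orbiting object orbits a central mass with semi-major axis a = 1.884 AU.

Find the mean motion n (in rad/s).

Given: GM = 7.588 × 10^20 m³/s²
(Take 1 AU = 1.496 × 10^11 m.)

Convert to SI: a = 1.884 AU = 2.81846e+11 m.
n = √(GM / a³).
n = √(7.588e+20 / (2.81846e+11)³) rad/s ≈ 1.841e-07 rad/s.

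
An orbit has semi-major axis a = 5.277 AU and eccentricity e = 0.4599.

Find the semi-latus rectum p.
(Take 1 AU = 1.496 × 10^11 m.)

Convert to SI: a = 5.277 AU = 7.89439e+11 m.
p = a (1 − e²).
p = 7.89439e+11 · (1 − (0.4599)²) = 7.89439e+11 · 0.788492 ≈ 6.225e+11 m = 4.161 AU.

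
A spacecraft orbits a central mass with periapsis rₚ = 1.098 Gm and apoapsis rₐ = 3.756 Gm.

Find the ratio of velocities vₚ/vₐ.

Convert to SI: rₚ = 1.098 Gm = 1.098e+09 m; rₐ = 3.756 Gm = 3.756e+09 m.
Conservation of angular momentum gives rₚvₚ = rₐvₐ, so vₚ/vₐ = rₐ/rₚ.
vₚ/vₐ = 3.756e+09 / 1.098e+09 ≈ 3.421.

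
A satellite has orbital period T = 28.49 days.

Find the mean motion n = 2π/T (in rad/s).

Convert to SI: T = 28.49 days = 2.46154e+06 s.
n = 2π / T.
n = 2π / 2.46154e+06 s ≈ 2.553e-06 rad/s.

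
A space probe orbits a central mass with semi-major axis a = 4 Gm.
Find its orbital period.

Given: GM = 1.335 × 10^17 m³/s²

Convert to SI: a = 4 Gm = 4e+09 m.
Kepler's third law: T = 2π √(a³ / GM).
Substituting a = 4e+09 m and GM = 1.335e+17 m³/s²:
T = 2π √((4e+09)³ / 1.335e+17) s
T ≈ 4.35e+06 s = 50.35 days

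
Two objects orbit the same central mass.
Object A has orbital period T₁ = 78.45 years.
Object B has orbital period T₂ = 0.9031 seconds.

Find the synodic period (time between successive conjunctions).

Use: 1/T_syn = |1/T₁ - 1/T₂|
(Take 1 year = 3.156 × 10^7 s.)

Convert to SI: T₁ = 78.45 years = 2.47588e+09 s.
T_syn = |T₁ · T₂ / (T₁ − T₂)|.
T_syn = |2.47588e+09 · 0.9031 / (2.47588e+09 − 0.9031)| s ≈ 0.9031 s = 0.9031 seconds.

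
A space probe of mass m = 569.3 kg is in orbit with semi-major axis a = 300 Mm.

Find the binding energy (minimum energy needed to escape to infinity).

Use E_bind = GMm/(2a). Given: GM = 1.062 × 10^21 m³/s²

Convert to SI: a = 300 Mm = 3e+08 m.
Total orbital energy is E = −GMm/(2a); binding energy is E_bind = −E = GMm/(2a).
E_bind = 1.062e+21 · 569.3 / (2 · 3e+08) J ≈ 1.008e+15 J = 1.008 PJ.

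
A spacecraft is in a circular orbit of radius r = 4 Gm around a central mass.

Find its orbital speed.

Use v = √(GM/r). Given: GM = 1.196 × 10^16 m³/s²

Convert to SI: r = 4 Gm = 4e+09 m.
For a circular orbit, gravity supplies the centripetal force, so v = √(GM / r).
v = √(1.196e+16 / 4e+09) m/s ≈ 1729 m/s = 1.729 km/s.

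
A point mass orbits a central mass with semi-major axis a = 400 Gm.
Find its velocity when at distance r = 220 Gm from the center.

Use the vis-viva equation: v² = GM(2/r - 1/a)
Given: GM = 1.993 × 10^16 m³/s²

Convert to SI: a = 400 Gm = 4e+11 m; r = 220 Gm = 2.2e+11 m.
Vis-viva: v = √(GM · (2/r − 1/a)).
2/r − 1/a = 2/2.2e+11 − 1/4e+11 = 6.59091e-12 m⁻¹.
v = √(1.993e+16 · 6.59091e-12) m/s ≈ 362.4 m/s = 362.4 m/s.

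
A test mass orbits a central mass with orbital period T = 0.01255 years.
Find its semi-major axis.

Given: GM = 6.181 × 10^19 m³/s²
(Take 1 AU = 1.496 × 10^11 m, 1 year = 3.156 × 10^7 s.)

Convert to SI: T = 0.01255 years = 396078 s.
Invert Kepler's third law: a = (GM · T² / (4π²))^(1/3).
Substituting T = 396078 s and GM = 6.181e+19 m³/s²:
a = (6.181e+19 · (396078)² / (4π²))^(1/3) m
a ≈ 6.263e+09 m = 0.04186 AU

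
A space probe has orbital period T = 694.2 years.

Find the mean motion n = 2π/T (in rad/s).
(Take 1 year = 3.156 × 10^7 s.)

Convert to SI: T = 694.2 years = 2.1909e+10 s.
n = 2π / T.
n = 2π / 2.1909e+10 s ≈ 2.868e-10 rad/s.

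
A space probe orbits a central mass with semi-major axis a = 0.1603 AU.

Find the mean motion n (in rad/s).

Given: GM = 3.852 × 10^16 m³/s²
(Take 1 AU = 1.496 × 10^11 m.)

Convert to SI: a = 0.1603 AU = 2.39809e+10 m.
n = √(GM / a³).
n = √(3.852e+16 / (2.39809e+10)³) rad/s ≈ 5.285e-08 rad/s.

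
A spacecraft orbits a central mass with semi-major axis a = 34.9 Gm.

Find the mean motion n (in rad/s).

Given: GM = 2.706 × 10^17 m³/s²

Convert to SI: a = 34.9 Gm = 3.49e+10 m.
n = √(GM / a³).
n = √(2.706e+17 / (3.49e+10)³) rad/s ≈ 7.979e-08 rad/s.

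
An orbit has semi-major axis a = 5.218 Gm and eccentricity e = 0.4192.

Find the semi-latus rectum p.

Convert to SI: a = 5.218 Gm = 5.218e+09 m.
p = a (1 − e²).
p = 5.218e+09 · (1 − (0.4192)²) = 5.218e+09 · 0.824271 ≈ 4.301e+09 m = 4.301 Gm.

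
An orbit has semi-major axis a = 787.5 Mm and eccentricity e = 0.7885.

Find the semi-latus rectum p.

Convert to SI: a = 787.5 Mm = 7.875e+08 m.
p = a (1 − e²).
p = 7.875e+08 · (1 − (0.7885)²) = 7.875e+08 · 0.378268 ≈ 2.979e+08 m = 297.9 Mm.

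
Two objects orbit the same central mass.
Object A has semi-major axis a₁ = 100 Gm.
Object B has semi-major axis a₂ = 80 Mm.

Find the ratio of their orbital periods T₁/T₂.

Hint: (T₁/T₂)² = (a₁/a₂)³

Convert to SI: a₁ = 100 Gm = 1e+11 m; a₂ = 80 Mm = 8e+07 m.
From Kepler's third law, (T₁/T₂)² = (a₁/a₂)³, so T₁/T₂ = (a₁/a₂)^(3/2).
a₁/a₂ = 1e+11 / 8e+07 = 1250.
T₁/T₂ = (1250)^(3/2) ≈ 4.419e+04.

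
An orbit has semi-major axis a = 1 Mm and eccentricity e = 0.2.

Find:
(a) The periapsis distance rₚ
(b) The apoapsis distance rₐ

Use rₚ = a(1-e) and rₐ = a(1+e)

Convert to SI: a = 1 Mm = 1e+06 m.
(a) rₚ = a(1 − e) = 1e+06 · (1 − 0.2) = 1e+06 · 0.8 ≈ 8e+05 m = 800 km.
(b) rₐ = a(1 + e) = 1e+06 · (1 + 0.2) = 1e+06 · 1.2 ≈ 1.2e+06 m = 1.2 Mm.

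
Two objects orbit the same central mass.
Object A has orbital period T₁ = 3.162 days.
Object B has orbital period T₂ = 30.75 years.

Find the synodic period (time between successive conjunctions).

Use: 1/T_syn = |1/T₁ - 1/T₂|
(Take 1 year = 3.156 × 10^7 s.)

Convert to SI: T₁ = 3.162 days = 273197 s; T₂ = 30.75 years = 9.7047e+08 s.
T_syn = |T₁ · T₂ / (T₁ − T₂)|.
T_syn = |273197 · 9.7047e+08 / (273197 − 9.7047e+08)| s ≈ 2.733e+05 s = 3.163 days.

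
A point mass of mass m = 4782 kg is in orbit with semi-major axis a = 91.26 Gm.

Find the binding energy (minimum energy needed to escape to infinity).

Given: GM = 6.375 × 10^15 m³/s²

Convert to SI: a = 91.26 Gm = 9.126e+10 m.
Total orbital energy is E = −GMm/(2a); binding energy is E_bind = −E = GMm/(2a).
E_bind = 6.375e+15 · 4782 / (2 · 9.126e+10) J ≈ 1.67e+08 J = 167 MJ.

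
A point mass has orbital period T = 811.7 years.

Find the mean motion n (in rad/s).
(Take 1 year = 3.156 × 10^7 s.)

Convert to SI: T = 811.7 years = 2.56173e+10 s.
n = 2π / T.
n = 2π / 2.56173e+10 s ≈ 2.453e-10 rad/s.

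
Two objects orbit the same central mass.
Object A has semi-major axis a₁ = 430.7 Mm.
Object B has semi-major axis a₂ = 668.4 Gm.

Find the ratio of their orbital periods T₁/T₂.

Convert to SI: a₁ = 430.7 Mm = 4.307e+08 m; a₂ = 668.4 Gm = 6.684e+11 m.
From Kepler's third law, (T₁/T₂)² = (a₁/a₂)³, so T₁/T₂ = (a₁/a₂)^(3/2).
a₁/a₂ = 4.307e+08 / 6.684e+11 = 0.000644375.
T₁/T₂ = (0.000644375)^(3/2) ≈ 1.636e-05.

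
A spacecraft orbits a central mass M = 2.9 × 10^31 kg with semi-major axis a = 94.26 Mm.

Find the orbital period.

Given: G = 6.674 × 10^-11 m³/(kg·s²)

Convert to SI: a = 94.26 Mm = 9.426e+07 m.
GM = G · M = 6.674e-11 · 2.9e+31 = 1.93546e+21 m³/s².
Kepler's third law: T = 2π √(a³ / GM).
Substituting a = 9.426e+07 m and GM = 1.93546e+21 m³/s²:
T = 2π √((9.426e+07)³ / 1.93546e+21) s
T ≈ 130.7 s = 2.178 minutes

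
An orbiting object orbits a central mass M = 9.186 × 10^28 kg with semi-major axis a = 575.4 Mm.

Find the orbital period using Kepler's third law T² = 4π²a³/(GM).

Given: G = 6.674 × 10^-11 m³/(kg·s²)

Convert to SI: a = 575.4 Mm = 5.754e+08 m.
GM = G · M = 6.674e-11 · 9.186e+28 = 6.13074e+18 m³/s².
Kepler's third law: T = 2π √(a³ / GM).
Substituting a = 5.754e+08 m and GM = 6.13074e+18 m³/s²:
T = 2π √((5.754e+08)³ / 6.13074e+18) s
T ≈ 3.503e+04 s = 9.729 hours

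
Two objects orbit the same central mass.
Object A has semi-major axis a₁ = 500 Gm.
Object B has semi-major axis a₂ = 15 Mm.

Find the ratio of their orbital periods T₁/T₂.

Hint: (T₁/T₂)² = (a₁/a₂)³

Convert to SI: a₁ = 500 Gm = 5e+11 m; a₂ = 15 Mm = 1.5e+07 m.
From Kepler's third law, (T₁/T₂)² = (a₁/a₂)³, so T₁/T₂ = (a₁/a₂)^(3/2).
a₁/a₂ = 5e+11 / 1.5e+07 = 33333.3.
T₁/T₂ = (33333.3)^(3/2) ≈ 6.086e+06.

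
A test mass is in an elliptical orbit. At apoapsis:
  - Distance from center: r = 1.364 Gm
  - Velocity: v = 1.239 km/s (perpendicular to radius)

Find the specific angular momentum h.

Convert to SI: r = 1.364 Gm = 1.364e+09 m; v = 1.239 km/s = 1239 m/s.
With v perpendicular to r, h = r · v.
h = 1.364e+09 · 1239 m²/s ≈ 1.69e+12 m²/s.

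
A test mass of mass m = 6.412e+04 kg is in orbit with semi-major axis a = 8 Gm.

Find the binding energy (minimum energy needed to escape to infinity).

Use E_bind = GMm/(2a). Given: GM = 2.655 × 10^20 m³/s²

Convert to SI: a = 8 Gm = 8e+09 m.
Total orbital energy is E = −GMm/(2a); binding energy is E_bind = −E = GMm/(2a).
E_bind = 2.655e+20 · 6.412e+04 / (2 · 8e+09) J ≈ 1.064e+15 J = 1.064 PJ.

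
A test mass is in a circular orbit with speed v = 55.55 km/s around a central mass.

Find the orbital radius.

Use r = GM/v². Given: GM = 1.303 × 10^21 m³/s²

Convert to SI: v = 55.55 km/s = 55550 m/s.
For a circular orbit, v² = GM / r, so r = GM / v².
r = 1.303e+21 / (55550)² m ≈ 4.223e+11 m = 422.3 Gm.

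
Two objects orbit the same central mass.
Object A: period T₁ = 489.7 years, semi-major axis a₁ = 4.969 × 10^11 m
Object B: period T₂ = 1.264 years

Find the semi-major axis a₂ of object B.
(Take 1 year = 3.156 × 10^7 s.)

Convert to SI: T₁ = 489.7 years = 1.54549e+10 s; T₂ = 1.264 years = 3.98918e+07 s.
Kepler's third law: (T₁/T₂)² = (a₁/a₂)³ ⇒ a₂ = a₁ · (T₂/T₁)^(2/3).
T₂/T₁ = 3.98918e+07 / 1.54549e+10 = 0.00258117.
a₂ = 4.969e+11 · (0.00258117)^(2/3) m ≈ 9.35e+09 m = 9.35 × 10^9 m.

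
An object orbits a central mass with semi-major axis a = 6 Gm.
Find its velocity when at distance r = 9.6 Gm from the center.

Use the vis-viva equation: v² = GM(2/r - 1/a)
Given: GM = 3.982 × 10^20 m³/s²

Convert to SI: a = 6 Gm = 6e+09 m; r = 9.6 Gm = 9.6e+09 m.
Vis-viva: v = √(GM · (2/r − 1/a)).
2/r − 1/a = 2/9.6e+09 − 1/6e+09 = 4.16667e-11 m⁻¹.
v = √(3.982e+20 · 4.16667e-11) m/s ≈ 1.288e+05 m/s = 128.8 km/s.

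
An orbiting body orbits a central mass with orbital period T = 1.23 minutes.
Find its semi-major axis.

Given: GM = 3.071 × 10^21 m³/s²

Convert to SI: T = 1.23 minutes = 73.8 s.
Invert Kepler's third law: a = (GM · T² / (4π²))^(1/3).
Substituting T = 73.8 s and GM = 3.071e+21 m³/s²:
a = (3.071e+21 · (73.8)² / (4π²))^(1/3) m
a ≈ 7.511e+07 m = 7.511 × 10^7 m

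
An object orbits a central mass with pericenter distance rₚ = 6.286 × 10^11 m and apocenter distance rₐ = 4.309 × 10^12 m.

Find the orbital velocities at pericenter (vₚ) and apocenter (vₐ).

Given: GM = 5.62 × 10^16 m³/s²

Use the vis-viva equation v² = GM(2/r − 1/a) with a = (rₚ + rₐ)/2 = (6.286e+11 + 4.309e+12)/2 = 2.4688e+12 m.
vₚ = √(GM · (2/rₚ − 1/a)) = √(5.62e+16 · (2/6.286e+11 − 1/2.4688e+12)) m/s ≈ 395 m/s = 395 m/s.
vₐ = √(GM · (2/rₐ − 1/a)) = √(5.62e+16 · (2/4.309e+12 − 1/2.4688e+12)) m/s ≈ 57.63 m/s = 57.63 m/s.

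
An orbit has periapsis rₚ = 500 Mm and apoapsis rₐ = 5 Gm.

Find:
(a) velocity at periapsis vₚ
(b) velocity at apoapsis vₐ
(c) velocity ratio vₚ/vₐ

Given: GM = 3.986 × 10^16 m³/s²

Convert to SI: rₚ = 500 Mm = 5e+08 m; rₐ = 5 Gm = 5e+09 m.
(a) With a = (rₚ + rₐ)/2 = 2.75e+09 m, vₚ = √(GM (2/rₚ − 1/a)) = √(3.986e+16 · (2/5e+08 − 1/2.75e+09)) m/s ≈ 1.204e+04 m/s
(b) With a = (rₚ + rₐ)/2 = 2.75e+09 m, vₐ = √(GM (2/rₐ − 1/a)) = √(3.986e+16 · (2/5e+09 − 1/2.75e+09)) m/s ≈ 1204 m/s
(c) Conservation of angular momentum (rₚvₚ = rₐvₐ) gives vₚ/vₐ = rₐ/rₚ = 5e+09/5e+08 ≈ 10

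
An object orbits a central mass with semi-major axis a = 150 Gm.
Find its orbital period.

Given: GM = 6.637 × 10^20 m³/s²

Convert to SI: a = 150 Gm = 1.5e+11 m.
Kepler's third law: T = 2π √(a³ / GM).
Substituting a = 1.5e+11 m and GM = 6.637e+20 m³/s²:
T = 2π √((1.5e+11)³ / 6.637e+20) s
T ≈ 1.417e+07 s = 164 days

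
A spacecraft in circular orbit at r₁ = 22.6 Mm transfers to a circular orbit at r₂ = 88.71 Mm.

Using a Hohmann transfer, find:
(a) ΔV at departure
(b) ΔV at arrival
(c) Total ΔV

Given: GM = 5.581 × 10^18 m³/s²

Convert to SI: r₁ = 22.6 Mm = 2.26e+07 m; r₂ = 88.71 Mm = 8.871e+07 m.
Transfer semi-major axis: a_t = (r₁ + r₂)/2 = (2.26e+07 + 8.871e+07)/2 = 5.5655e+07 m.
Circular speeds: v₁ = √(GM/r₁) = 496938 m/s, v₂ = √(GM/r₂) = 250824 m/s.
Transfer speeds (vis-viva v² = GM(2/r − 1/a_t)): v₁ᵗ = 627388 m/s, v₂ᵗ = 159835 m/s.
(a) ΔV₁ = |v₁ᵗ − v₁| ≈ 1.305e+05 m/s = 130.5 km/s.
(b) ΔV₂ = |v₂ − v₂ᵗ| ≈ 9.099e+04 m/s = 90.99 km/s.
(c) ΔV_total = ΔV₁ + ΔV₂ ≈ 2.214e+05 m/s = 221.4 km/s.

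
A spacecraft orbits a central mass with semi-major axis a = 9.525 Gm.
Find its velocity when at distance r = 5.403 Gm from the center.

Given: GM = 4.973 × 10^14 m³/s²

Convert to SI: a = 9.525 Gm = 9.525e+09 m; r = 5.403 Gm = 5.403e+09 m.
Vis-viva: v = √(GM · (2/r − 1/a)).
2/r − 1/a = 2/5.403e+09 − 1/9.525e+09 = 2.65178e-10 m⁻¹.
v = √(4.973e+14 · 2.65178e-10) m/s ≈ 363.1 m/s = 363.1 m/s.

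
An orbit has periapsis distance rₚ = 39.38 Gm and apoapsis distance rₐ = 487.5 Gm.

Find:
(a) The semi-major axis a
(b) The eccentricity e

Convert to SI: rₚ = 39.38 Gm = 3.938e+10 m; rₐ = 487.5 Gm = 4.875e+11 m.
(a) a = (rₚ + rₐ) / 2 = (3.938e+10 + 4.875e+11) / 2 ≈ 2.634e+11 m = 263.4 Gm.
(b) e = (rₐ − rₚ) / (rₐ + rₚ) = (4.875e+11 − 3.938e+10) / (4.875e+11 + 3.938e+10) ≈ 0.8505.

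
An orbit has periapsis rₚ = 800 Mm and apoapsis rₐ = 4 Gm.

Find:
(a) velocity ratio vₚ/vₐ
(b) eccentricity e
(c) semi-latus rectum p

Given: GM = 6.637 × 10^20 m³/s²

Convert to SI: rₚ = 800 Mm = 8e+08 m; rₐ = 4 Gm = 4e+09 m.
(a) Conservation of angular momentum (rₚvₚ = rₐvₐ) gives vₚ/vₐ = rₐ/rₚ = 4e+09/8e+08 ≈ 5
(b) e = (rₐ − rₚ)/(rₐ + rₚ) = (4e+09 − 8e+08)/(4e+09 + 8e+08) ≈ 0.6667
(c) From a = (rₚ + rₐ)/2 = 2.4e+09 m and e = (rₐ − rₚ)/(rₐ + rₚ) = 0.666667, p = a(1 − e²) = 2.4e+09 · (1 − (0.666667)²) ≈ 1.333e+09 m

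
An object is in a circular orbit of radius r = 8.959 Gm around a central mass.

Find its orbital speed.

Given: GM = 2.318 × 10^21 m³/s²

Convert to SI: r = 8.959 Gm = 8.959e+09 m.
For a circular orbit, gravity supplies the centripetal force, so v = √(GM / r).
v = √(2.318e+21 / 8.959e+09) m/s ≈ 5.087e+05 m/s = 508.7 km/s.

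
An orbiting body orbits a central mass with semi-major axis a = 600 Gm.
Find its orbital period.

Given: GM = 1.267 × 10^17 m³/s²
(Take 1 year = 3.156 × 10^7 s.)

Convert to SI: a = 600 Gm = 6e+11 m.
Kepler's third law: T = 2π √(a³ / GM).
Substituting a = 6e+11 m and GM = 1.267e+17 m³/s²:
T = 2π √((6e+11)³ / 1.267e+17) s
T ≈ 8.204e+09 s = 259.9 years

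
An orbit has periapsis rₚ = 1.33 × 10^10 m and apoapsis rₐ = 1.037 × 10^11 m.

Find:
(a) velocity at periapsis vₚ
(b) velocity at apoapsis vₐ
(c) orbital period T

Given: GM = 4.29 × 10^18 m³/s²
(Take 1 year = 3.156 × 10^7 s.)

(a) With a = (rₚ + rₐ)/2 = 5.85e+10 m, vₚ = √(GM (2/rₚ − 1/a)) = √(4.29e+18 · (2/1.33e+10 − 1/5.85e+10)) m/s ≈ 2.391e+04 m/s
(b) With a = (rₚ + rₐ)/2 = 5.85e+10 m, vₐ = √(GM (2/rₐ − 1/a)) = √(4.29e+18 · (2/1.037e+11 − 1/5.85e+10)) m/s ≈ 3067 m/s
(c) With a = (rₚ + rₐ)/2 = 5.85e+10 m, T = 2π √(a³/GM) = 2π √((5.85e+10)³/4.29e+18) s ≈ 4.292e+07 s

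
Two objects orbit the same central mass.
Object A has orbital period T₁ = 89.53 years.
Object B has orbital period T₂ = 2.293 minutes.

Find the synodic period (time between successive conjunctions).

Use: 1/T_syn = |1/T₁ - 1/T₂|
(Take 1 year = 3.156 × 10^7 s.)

Convert to SI: T₁ = 89.53 years = 2.82557e+09 s; T₂ = 2.293 minutes = 137.58 s.
T_syn = |T₁ · T₂ / (T₁ − T₂)|.
T_syn = |2.82557e+09 · 137.58 / (2.82557e+09 − 137.58)| s ≈ 137.6 s = 2.293 minutes.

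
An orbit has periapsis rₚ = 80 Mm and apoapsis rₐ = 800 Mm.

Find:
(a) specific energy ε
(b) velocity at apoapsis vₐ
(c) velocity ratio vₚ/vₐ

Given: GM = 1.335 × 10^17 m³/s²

Convert to SI: rₚ = 80 Mm = 8e+07 m; rₐ = 800 Mm = 8e+08 m.
(a) With a = (rₚ + rₐ)/2 = 4.4e+08 m, ε = −GM/(2a) = −1.335e+17/(2 · 4.4e+08) J/kg ≈ -1.517e+08 J/kg
(b) With a = (rₚ + rₐ)/2 = 4.4e+08 m, vₐ = √(GM (2/rₐ − 1/a)) = √(1.335e+17 · (2/8e+08 − 1/4.4e+08)) m/s ≈ 5508 m/s
(c) Conservation of angular momentum (rₚvₚ = rₐvₐ) gives vₚ/vₐ = rₐ/rₚ = 8e+08/8e+07 ≈ 10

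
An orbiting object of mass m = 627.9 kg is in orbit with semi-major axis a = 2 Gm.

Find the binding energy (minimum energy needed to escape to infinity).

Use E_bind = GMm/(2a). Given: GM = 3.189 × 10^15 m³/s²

Convert to SI: a = 2 Gm = 2e+09 m.
Total orbital energy is E = −GMm/(2a); binding energy is E_bind = −E = GMm/(2a).
E_bind = 3.189e+15 · 627.9 / (2 · 2e+09) J ≈ 5.006e+08 J = 500.6 MJ.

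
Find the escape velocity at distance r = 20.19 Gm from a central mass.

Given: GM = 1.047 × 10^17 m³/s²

Convert to SI: r = 20.19 Gm = 2.019e+10 m.
Escape velocity comes from setting total energy to zero: ½v² − GM/r = 0 ⇒ v_esc = √(2GM / r).
v_esc = √(2 · 1.047e+17 / 2.019e+10) m/s ≈ 3220 m/s = 3.22 km/s.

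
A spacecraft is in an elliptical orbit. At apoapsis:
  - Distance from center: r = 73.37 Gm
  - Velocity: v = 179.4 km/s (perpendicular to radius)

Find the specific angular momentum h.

Convert to SI: r = 73.37 Gm = 7.337e+10 m; v = 179.4 km/s = 179400 m/s.
With v perpendicular to r, h = r · v.
h = 7.337e+10 · 179400 m²/s ≈ 1.316e+16 m²/s.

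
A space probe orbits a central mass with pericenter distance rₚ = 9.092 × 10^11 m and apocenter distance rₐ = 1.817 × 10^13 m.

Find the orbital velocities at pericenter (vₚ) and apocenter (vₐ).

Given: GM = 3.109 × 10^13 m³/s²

Use the vis-viva equation v² = GM(2/r − 1/a) with a = (rₚ + rₐ)/2 = (9.092e+11 + 1.817e+13)/2 = 9.5396e+12 m.
vₚ = √(GM · (2/rₚ − 1/a)) = √(3.109e+13 · (2/9.092e+11 − 1/9.5396e+12)) m/s ≈ 8.07 m/s = 8.07 m/s.
vₐ = √(GM · (2/rₐ − 1/a)) = √(3.109e+13 · (2/1.817e+13 − 1/9.5396e+12)) m/s ≈ 0.4038 m/s = 0.4038 m/s.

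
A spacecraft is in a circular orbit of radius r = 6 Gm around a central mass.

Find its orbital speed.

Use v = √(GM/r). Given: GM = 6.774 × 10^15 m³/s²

Convert to SI: r = 6 Gm = 6e+09 m.
For a circular orbit, gravity supplies the centripetal force, so v = √(GM / r).
v = √(6.774e+15 / 6e+09) m/s ≈ 1063 m/s = 1.063 km/s.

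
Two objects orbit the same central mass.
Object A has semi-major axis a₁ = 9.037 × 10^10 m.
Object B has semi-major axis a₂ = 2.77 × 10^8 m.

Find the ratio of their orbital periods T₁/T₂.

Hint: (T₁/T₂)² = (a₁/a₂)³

From Kepler's third law, (T₁/T₂)² = (a₁/a₂)³, so T₁/T₂ = (a₁/a₂)^(3/2).
a₁/a₂ = 9.037e+10 / 2.77e+08 = 326.245.
T₁/T₂ = (326.245)^(3/2) ≈ 5893.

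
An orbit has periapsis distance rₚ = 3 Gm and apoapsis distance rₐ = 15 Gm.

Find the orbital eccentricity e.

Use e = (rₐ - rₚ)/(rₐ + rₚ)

Convert to SI: rₚ = 3 Gm = 3e+09 m; rₐ = 15 Gm = 1.5e+10 m.
e = (rₐ − rₚ) / (rₐ + rₚ).
e = (1.5e+10 − 3e+09) / (1.5e+10 + 3e+09) = 1.2e+10 / 1.8e+10 ≈ 0.6667.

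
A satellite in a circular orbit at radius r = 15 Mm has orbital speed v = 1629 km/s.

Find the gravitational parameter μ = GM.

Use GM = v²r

Convert to SI: r = 15 Mm = 1.5e+07 m; v = 1629 km/s = 1.629e+06 m/s.
For a circular orbit v² = GM/r, so GM = v² · r.
GM = (1.629e+06)² · 1.5e+07 m³/s² ≈ 3.98e+19 m³/s² = 3.98 × 10^19 m³/s².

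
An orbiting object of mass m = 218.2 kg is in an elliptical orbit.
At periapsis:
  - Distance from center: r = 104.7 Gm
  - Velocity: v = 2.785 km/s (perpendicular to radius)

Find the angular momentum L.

Convert to SI: r = 104.7 Gm = 1.047e+11 m; v = 2.785 km/s = 2785 m/s.
Since v is perpendicular to r, L = m · v · r.
L = 218.2 · 2785 · 1.047e+11 kg·m²/s ≈ 6.362e+16 kg·m²/s.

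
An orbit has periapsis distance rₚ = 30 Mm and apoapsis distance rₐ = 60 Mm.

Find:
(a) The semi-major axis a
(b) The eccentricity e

Convert to SI: rₚ = 30 Mm = 3e+07 m; rₐ = 60 Mm = 6e+07 m.
(a) a = (rₚ + rₐ) / 2 = (3e+07 + 6e+07) / 2 ≈ 4.5e+07 m = 45 Mm.
(b) e = (rₐ − rₚ) / (rₐ + rₚ) = (6e+07 − 3e+07) / (6e+07 + 3e+07) ≈ 0.3333.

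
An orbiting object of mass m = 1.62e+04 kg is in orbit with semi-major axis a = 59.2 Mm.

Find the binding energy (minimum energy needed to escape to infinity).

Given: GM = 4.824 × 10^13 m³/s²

Convert to SI: a = 59.2 Mm = 5.92e+07 m.
Total orbital energy is E = −GMm/(2a); binding energy is E_bind = −E = GMm/(2a).
E_bind = 4.824e+13 · 1.62e+04 / (2 · 5.92e+07) J ≈ 6.6e+09 J = 6.6 GJ.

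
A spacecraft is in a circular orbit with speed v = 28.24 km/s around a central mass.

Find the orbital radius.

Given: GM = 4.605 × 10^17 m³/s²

Convert to SI: v = 28.24 km/s = 28240 m/s.
For a circular orbit, v² = GM / r, so r = GM / v².
r = 4.605e+17 / (28240)² m ≈ 5.774e+08 m = 5.774 × 10^8 m.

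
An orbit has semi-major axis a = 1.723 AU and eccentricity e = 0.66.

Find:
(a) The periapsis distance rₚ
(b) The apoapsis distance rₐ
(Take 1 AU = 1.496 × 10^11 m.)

Convert to SI: a = 1.723 AU = 2.57761e+11 m.
(a) rₚ = a(1 − e) = 2.57761e+11 · (1 − 0.66) = 2.57761e+11 · 0.34 ≈ 8.764e+10 m = 0.5858 AU.
(b) rₐ = a(1 + e) = 2.57761e+11 · (1 + 0.66) = 2.57761e+11 · 1.66 ≈ 4.279e+11 m = 2.86 AU.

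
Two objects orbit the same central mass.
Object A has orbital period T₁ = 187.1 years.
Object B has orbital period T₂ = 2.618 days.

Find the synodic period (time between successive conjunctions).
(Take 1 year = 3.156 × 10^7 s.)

Convert to SI: T₁ = 187.1 years = 5.90488e+09 s; T₂ = 2.618 days = 226195 s.
T_syn = |T₁ · T₂ / (T₁ − T₂)|.
T_syn = |5.90488e+09 · 226195 / (5.90488e+09 − 226195)| s ≈ 2.262e+05 s = 2.618 days.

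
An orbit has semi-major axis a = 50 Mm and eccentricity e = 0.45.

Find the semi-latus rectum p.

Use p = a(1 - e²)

Convert to SI: a = 50 Mm = 5e+07 m.
p = a (1 − e²).
p = 5e+07 · (1 − (0.45)²) = 5e+07 · 0.7975 ≈ 3.988e+07 m = 39.88 Mm.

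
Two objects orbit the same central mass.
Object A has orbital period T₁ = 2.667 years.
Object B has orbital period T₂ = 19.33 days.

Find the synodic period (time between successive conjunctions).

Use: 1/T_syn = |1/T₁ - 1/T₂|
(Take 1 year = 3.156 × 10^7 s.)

Convert to SI: T₁ = 2.667 years = 8.41705e+07 s; T₂ = 19.33 days = 1.67011e+06 s.
T_syn = |T₁ · T₂ / (T₁ − T₂)|.
T_syn = |8.41705e+07 · 1.67011e+06 / (8.41705e+07 − 1.67011e+06)| s ≈ 1.704e+06 s = 19.72 days.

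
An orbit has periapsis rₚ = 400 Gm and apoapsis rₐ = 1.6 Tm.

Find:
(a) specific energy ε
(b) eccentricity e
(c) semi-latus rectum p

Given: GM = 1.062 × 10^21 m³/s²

Convert to SI: rₚ = 400 Gm = 4e+11 m; rₐ = 1.6 Tm = 1.6e+12 m.
(a) With a = (rₚ + rₐ)/2 = 1e+12 m, ε = −GM/(2a) = −1.062e+21/(2 · 1e+12) J/kg ≈ -5.31e+08 J/kg
(b) e = (rₐ − rₚ)/(rₐ + rₚ) = (1.6e+12 − 4e+11)/(1.6e+12 + 4e+11) ≈ 0.6
(c) From a = (rₚ + rₐ)/2 = 1e+12 m and e = (rₐ − rₚ)/(rₐ + rₚ) = 0.6, p = a(1 − e²) = 1e+12 · (1 − (0.6)²) ≈ 6.4e+11 m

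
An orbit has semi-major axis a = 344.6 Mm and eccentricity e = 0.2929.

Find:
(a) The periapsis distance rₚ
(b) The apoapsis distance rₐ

Convert to SI: a = 344.6 Mm = 3.446e+08 m.
(a) rₚ = a(1 − e) = 3.446e+08 · (1 − 0.2929) = 3.446e+08 · 0.7071 ≈ 2.437e+08 m = 243.7 Mm.
(b) rₐ = a(1 + e) = 3.446e+08 · (1 + 0.2929) = 3.446e+08 · 1.2929 ≈ 4.455e+08 m = 445.5 Mm.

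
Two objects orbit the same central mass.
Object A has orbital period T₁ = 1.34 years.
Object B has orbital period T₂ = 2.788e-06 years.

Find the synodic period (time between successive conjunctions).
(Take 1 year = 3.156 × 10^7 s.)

Convert to SI: T₁ = 1.34 years = 4.22904e+07 s; T₂ = 2.788e-06 years = 87.9893 s.
T_syn = |T₁ · T₂ / (T₁ − T₂)|.
T_syn = |4.22904e+07 · 87.9893 / (4.22904e+07 − 87.9893)| s ≈ 87.99 s = 2.788e-06 years.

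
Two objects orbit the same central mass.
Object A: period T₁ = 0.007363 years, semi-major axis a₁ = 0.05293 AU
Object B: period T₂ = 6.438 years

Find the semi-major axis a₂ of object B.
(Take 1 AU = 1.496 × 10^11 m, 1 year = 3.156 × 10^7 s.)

Convert to SI: T₁ = 0.007363 years = 232376 s; a₁ = 0.05293 AU = 7.91833e+09 m; T₂ = 6.438 years = 2.03183e+08 s.
Kepler's third law: (T₁/T₂)² = (a₁/a₂)³ ⇒ a₂ = a₁ · (T₂/T₁)^(2/3).
T₂/T₁ = 2.03183e+08 / 232376 = 874.372.
a₂ = 7.91833e+09 · (874.372)^(2/3) m ≈ 7.24e+11 m = 4.84 AU.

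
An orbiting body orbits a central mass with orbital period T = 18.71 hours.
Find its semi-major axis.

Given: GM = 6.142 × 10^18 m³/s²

Convert to SI: T = 18.71 hours = 67356 s.
Invert Kepler's third law: a = (GM · T² / (4π²))^(1/3).
Substituting T = 67356 s and GM = 6.142e+18 m³/s²:
a = (6.142e+18 · (67356)² / (4π²))^(1/3) m
a ≈ 8.904e+08 m = 890.4 Mm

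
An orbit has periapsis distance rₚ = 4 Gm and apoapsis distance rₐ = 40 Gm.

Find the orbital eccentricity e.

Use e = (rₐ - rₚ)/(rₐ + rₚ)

Convert to SI: rₚ = 4 Gm = 4e+09 m; rₐ = 40 Gm = 4e+10 m.
e = (rₐ − rₚ) / (rₐ + rₚ).
e = (4e+10 − 4e+09) / (4e+10 + 4e+09) = 3.6e+10 / 4.4e+10 ≈ 0.8182.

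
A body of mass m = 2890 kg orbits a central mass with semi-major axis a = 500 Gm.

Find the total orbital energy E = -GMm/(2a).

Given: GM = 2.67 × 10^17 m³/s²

Convert to SI: a = 500 Gm = 5e+11 m.
E = −GMm / (2a).
E = −2.67e+17 · 2890 / (2 · 5e+11) J ≈ -7.716e+08 J = -771.6 MJ.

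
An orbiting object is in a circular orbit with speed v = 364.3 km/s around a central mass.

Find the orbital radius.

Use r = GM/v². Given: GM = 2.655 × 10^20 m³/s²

Convert to SI: v = 364.3 km/s = 364300 m/s.
For a circular orbit, v² = GM / r, so r = GM / v².
r = 2.655e+20 / (364300)² m ≈ 2.001e+09 m = 2.001 Gm.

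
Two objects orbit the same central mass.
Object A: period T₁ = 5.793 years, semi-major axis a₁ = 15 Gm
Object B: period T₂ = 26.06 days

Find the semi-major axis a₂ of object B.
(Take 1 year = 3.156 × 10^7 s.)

Convert to SI: T₁ = 5.793 years = 1.82827e+08 s; a₁ = 15 Gm = 1.5e+10 m; T₂ = 26.06 days = 2.25158e+06 s.
Kepler's third law: (T₁/T₂)² = (a₁/a₂)³ ⇒ a₂ = a₁ · (T₂/T₁)^(2/3).
T₂/T₁ = 2.25158e+06 / 1.82827e+08 = 0.0123154.
a₂ = 1.5e+10 · (0.0123154)^(2/3) m ≈ 7.999e+08 m = 799.9 Mm.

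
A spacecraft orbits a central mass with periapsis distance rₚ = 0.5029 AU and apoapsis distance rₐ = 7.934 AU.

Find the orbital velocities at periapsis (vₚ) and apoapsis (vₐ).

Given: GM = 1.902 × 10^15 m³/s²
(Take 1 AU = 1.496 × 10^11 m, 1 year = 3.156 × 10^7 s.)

Convert to SI: rₚ = 0.5029 AU = 7.52338e+10 m; rₐ = 7.934 AU = 1.18693e+12 m.
Use the vis-viva equation v² = GM(2/r − 1/a) with a = (rₚ + rₐ)/2 = (7.52338e+10 + 1.18693e+12)/2 = 6.3108e+11 m.
vₚ = √(GM · (2/rₚ − 1/a)) = √(1.902e+15 · (2/7.52338e+10 − 1/6.3108e+11)) m/s ≈ 218.1 m/s = 0.046 AU/year.
vₐ = √(GM · (2/rₐ − 1/a)) = √(1.902e+15 · (2/1.18693e+12 − 1/6.3108e+11)) m/s ≈ 13.82 m/s = 0.002916 AU/year.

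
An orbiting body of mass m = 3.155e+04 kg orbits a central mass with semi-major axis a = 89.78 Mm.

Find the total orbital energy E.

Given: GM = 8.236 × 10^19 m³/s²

Convert to SI: a = 89.78 Mm = 8.978e+07 m.
E = −GMm / (2a).
E = −8.236e+19 · 3.155e+04 / (2 · 8.978e+07) J ≈ -1.447e+16 J = -14.47 PJ.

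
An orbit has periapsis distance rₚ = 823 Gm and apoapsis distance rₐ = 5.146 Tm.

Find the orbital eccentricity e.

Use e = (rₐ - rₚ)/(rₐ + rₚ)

Convert to SI: rₚ = 823 Gm = 8.23e+11 m; rₐ = 5.146 Tm = 5.146e+12 m.
e = (rₐ − rₚ) / (rₐ + rₚ).
e = (5.146e+12 − 8.23e+11) / (5.146e+12 + 8.23e+11) = 4.323e+12 / 5.969e+12 ≈ 0.7242.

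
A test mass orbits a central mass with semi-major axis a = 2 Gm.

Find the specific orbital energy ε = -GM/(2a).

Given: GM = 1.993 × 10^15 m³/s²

Convert to SI: a = 2 Gm = 2e+09 m.
ε = −GM / (2a).
ε = −1.993e+15 / (2 · 2e+09) J/kg ≈ -4.982e+05 J/kg = -498.2 kJ/kg.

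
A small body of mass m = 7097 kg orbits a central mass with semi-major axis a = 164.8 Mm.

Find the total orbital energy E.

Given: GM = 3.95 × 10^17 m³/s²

Convert to SI: a = 164.8 Mm = 1.648e+08 m.
E = −GMm / (2a).
E = −3.95e+17 · 7097 / (2 · 1.648e+08) J ≈ -8.505e+12 J = -8.505 TJ.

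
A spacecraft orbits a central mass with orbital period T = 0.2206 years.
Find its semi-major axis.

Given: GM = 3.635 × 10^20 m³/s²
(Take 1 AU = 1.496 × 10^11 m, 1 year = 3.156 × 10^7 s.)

Convert to SI: T = 0.2206 years = 6.96214e+06 s.
Invert Kepler's third law: a = (GM · T² / (4π²))^(1/3).
Substituting T = 6.96214e+06 s and GM = 3.635e+20 m³/s²:
a = (3.635e+20 · (6.96214e+06)² / (4π²))^(1/3) m
a ≈ 7.642e+10 m = 0.5108 AU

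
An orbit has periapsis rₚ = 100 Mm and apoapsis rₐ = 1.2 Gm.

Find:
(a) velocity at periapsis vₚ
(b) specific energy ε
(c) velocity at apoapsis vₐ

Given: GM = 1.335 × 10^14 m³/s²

Convert to SI: rₚ = 100 Mm = 1e+08 m; rₐ = 1.2 Gm = 1.2e+09 m.
(a) With a = (rₚ + rₐ)/2 = 6.5e+08 m, vₚ = √(GM (2/rₚ − 1/a)) = √(1.335e+14 · (2/1e+08 − 1/6.5e+08)) m/s ≈ 1570 m/s
(b) With a = (rₚ + rₐ)/2 = 6.5e+08 m, ε = −GM/(2a) = −1.335e+14/(2 · 6.5e+08) J/kg ≈ -1.027e+05 J/kg
(c) With a = (rₚ + rₐ)/2 = 6.5e+08 m, vₐ = √(GM (2/rₐ − 1/a)) = √(1.335e+14 · (2/1.2e+09 − 1/6.5e+08)) m/s ≈ 130.8 m/s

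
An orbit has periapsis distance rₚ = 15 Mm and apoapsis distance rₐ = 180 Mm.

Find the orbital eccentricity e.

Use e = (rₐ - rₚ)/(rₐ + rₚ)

Convert to SI: rₚ = 15 Mm = 1.5e+07 m; rₐ = 180 Mm = 1.8e+08 m.
e = (rₐ − rₚ) / (rₐ + rₚ).
e = (1.8e+08 − 1.5e+07) / (1.8e+08 + 1.5e+07) = 1.65e+08 / 1.95e+08 ≈ 0.8462.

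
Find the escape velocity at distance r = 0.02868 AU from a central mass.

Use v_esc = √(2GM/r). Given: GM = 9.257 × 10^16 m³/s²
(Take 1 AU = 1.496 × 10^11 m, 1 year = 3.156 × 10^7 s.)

Convert to SI: r = 0.02868 AU = 4.29053e+09 m.
Escape velocity comes from setting total energy to zero: ½v² − GM/r = 0 ⇒ v_esc = √(2GM / r).
v_esc = √(2 · 9.257e+16 / 4.29053e+09) m/s ≈ 6569 m/s = 1.386 AU/year.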